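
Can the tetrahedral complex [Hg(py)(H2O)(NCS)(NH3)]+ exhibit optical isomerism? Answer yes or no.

All four vertices of a tetrahedron are equivalent and mutually adjacent, so cis/trans isomerism cannot arise.
Only one geometric arrangement is possible; it has no improper symmetry element, so it exists as a pair of enantiomers (2 stereoisomers).

yes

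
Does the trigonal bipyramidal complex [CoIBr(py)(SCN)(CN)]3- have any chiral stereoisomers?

In a trigonal bipyramid the two axial positions differ from the three equatorial ones.
Systematic enumeration (placing each ligand type in turn and discarding arrangements equivalent by rotation or reflection) gives 10 geometric isomers.
Of these, 10 lack any improper symmetry element and so occur as enantiomeric pairs, giving 10 + 10 = 20 stereoisomers in total.

yes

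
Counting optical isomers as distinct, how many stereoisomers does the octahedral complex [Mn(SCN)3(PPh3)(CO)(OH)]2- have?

5

An octahedron has six vertices in three trans pairs; every non-trans pair is cis.
Systematic placement gives 4 geometric isomers: SCN mer (3 arrangements); SCN fac (chiral).
One of these lacks any improper symmetry element and so occurs as an enantiomeric pair, giving 4 + 1 = 5 stereoisomers in total.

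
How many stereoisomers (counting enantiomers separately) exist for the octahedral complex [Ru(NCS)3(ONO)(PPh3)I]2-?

5

Working through the distinct placements yields 4 geometric isomers: NCS mer (3 arrangements); NCS fac (chiral).
One of these lacks any improper symmetry element and so occurs as an enantiomeric pair, giving 4 + 1 = 5 stereoisomers in total.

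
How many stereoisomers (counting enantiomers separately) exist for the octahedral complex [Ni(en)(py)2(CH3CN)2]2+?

4

An octahedron has six vertices in three trans pairs; every non-trans pair is cis.
Each en is bidentate and must span two cis positions.
The distinct arrangements are (3 in all): py cis, CH3CN trans; py trans, CH3CN cis; py cis, CH3CN cis (chiral).
One of these lacks any improper symmetry element and so occurs as an enantiomeric pair, giving 3 + 1 = 4 stereoisomers in total.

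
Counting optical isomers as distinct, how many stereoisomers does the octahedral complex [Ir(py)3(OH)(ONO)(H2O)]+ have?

Systematic placement gives 4 geometric isomers: py mer (3 arrangements); py fac (chiral).
One of these lacks any improper symmetry element and so occurs as an enantiomeric pair, giving 4 + 1 = 5 stereoisomers in total.

5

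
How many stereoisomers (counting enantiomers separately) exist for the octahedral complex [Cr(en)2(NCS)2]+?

3

An octahedron has six vertices in three trans pairs; every non-trans pair is cis.
Each en is bidentate and must span two cis positions.
Working through the distinct placements yields 2 geometric isomers: NCS trans; NCS cis (chiral).
One of these lacks any improper symmetry element and so occurs as an enantiomeric pair, giving 2 + 1 = 3 stereoisomers in total.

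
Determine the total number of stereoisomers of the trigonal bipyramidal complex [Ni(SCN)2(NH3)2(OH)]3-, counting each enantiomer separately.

6

A trigonal bipyramid has two axial and three equatorial sites, which are chemically inequivalent.
Placing the ligands in turn and identifying arrangements related by rotation or reflection leaves 5 distinct geometric isomers.
One of these lacks any improper symmetry element and so occurs as an enantiomeric pair, giving 5 + 1 = 6 stereoisomers in total.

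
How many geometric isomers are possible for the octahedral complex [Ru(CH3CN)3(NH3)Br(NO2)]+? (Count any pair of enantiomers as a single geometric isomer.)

4

In an octahedral complex each vertex has one trans partner and four cis neighbours.
Systematic placement gives 4 geometric isomers: CH3CN mer (3 arrangements); CH3CN fac (chiral).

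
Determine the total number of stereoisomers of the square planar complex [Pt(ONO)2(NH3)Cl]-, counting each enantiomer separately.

2

A square has two trans pairs of vertices; adjacent vertices are cis.
Systematic placement gives 2 geometric isomers: ONO cis; ONO trans.
Each arrangement has an internal mirror plane or centre of symmetry, so none is chiral.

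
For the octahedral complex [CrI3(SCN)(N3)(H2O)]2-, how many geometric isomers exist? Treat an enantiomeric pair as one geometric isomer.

The six octahedral sites form three mutually perpendicular trans pairs.
There are 4 geometric isomers: I mer (3 arrangements); I fac (chiral).

4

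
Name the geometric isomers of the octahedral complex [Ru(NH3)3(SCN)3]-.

The six octahedral sites form three mutually perpendicular trans pairs.
There are 2 geometric isomers: NH3 mer; NH3 fac.

fac and mer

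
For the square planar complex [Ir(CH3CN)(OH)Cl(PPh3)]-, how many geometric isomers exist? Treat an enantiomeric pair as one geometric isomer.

3

In a square planar complex each vertex has one trans partner and two cis neighbours.
The distinct arrangements are (3 in all): (CH3CN/OH trans, Cl/PPh3 trans); (CH3CN/PPh3 trans, Cl/OH trans); (CH3CN/Cl trans, OH/PPh3 trans).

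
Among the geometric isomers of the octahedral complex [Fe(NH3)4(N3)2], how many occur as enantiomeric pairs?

The six octahedral sites form three mutually perpendicular trans pairs.
The distinct arrangements are (2 in all): N3 trans; N3 cis.
Each arrangement has an internal mirror plane or centre of symmetry, so none is chiral.

0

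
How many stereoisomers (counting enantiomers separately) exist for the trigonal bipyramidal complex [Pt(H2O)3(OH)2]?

3

A trigonal bipyramid has two axial and three equatorial sites, which are chemically inequivalent.
There are 3 geometric isomers: OH both equatorial; OH one axial, one equatorial; OH both axial.
Each arrangement has an internal mirror plane or centre of symmetry, so none is chiral.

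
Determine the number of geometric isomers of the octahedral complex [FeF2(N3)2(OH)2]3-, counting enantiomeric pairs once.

5

Systematic placement gives 5 geometric isomers: F trans, N3 trans, OH trans; F trans, N3 cis, OH cis; F cis, N3 cis, OH trans; F cis, N3 cis, OH cis (chiral); F cis, N3 trans, OH cis.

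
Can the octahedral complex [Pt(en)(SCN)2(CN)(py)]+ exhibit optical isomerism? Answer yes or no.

yes

An octahedron has six vertices in three trans pairs; every non-trans pair is cis.
Each en is bidentate and must span two cis positions.
There are 4 geometric isomers: SCN cis (3 arrangements, 2 chiral); SCN trans.
Of these, 2 lack any improper symmetry element and so occur as enantiomeric pairs, giving 4 + 2 = 6 stereoisomers in total.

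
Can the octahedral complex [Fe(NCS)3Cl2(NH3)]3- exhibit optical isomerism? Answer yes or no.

An octahedron has six vertices in three trans pairs; every non-trans pair is cis.
Systematic placement gives 3 geometric isomers: NCS mer, Cl trans; NCS fac, Cl cis; NCS mer, Cl cis.
Each arrangement has an internal mirror plane or centre of symmetry, so none is chiral.

no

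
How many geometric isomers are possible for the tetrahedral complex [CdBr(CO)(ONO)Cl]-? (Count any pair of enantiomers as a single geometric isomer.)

1

Only one geometric arrangement is possible; it has no improper symmetry element, so it exists as a pair of enantiomers (2 stereoisomers).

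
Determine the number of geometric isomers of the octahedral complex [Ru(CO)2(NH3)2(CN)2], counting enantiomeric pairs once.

5

Systematic placement gives 5 geometric isomers: CO trans, NH3 trans, CN trans; CO cis, NH3 cis, CN trans; CO cis, NH3 trans, CN cis; CO cis, NH3 cis, CN cis (chiral); CO trans, NH3 cis, CN cis.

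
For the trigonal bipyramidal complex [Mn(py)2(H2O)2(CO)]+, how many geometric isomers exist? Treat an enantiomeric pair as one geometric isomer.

5

A trigonal bipyramid has two axial and three equatorial sites, which are chemically inequivalent.
Exhaustive case analysis gives 5 geometric isomers.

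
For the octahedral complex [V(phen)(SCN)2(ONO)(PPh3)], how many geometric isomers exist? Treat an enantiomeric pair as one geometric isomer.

4

The six octahedral sites form three mutually perpendicular trans pairs.
Each phen is bidentate and must span two cis positions.
There are 4 geometric isomers: SCN cis (3 arrangements, 2 chiral); SCN trans.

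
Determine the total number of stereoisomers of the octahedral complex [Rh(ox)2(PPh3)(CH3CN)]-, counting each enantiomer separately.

The six octahedral sites form three mutually perpendicular trans pairs.
Each ox is bidentate and must span two cis positions.
There are 2 geometric isomers: PPh3 and CH3CN mutually trans; PPh3 and CH3CN mutually cis (chiral).
One of these lacks any improper symmetry element and so occurs as an enantiomeric pair, giving 2 + 1 = 3 stereoisomers in total.

3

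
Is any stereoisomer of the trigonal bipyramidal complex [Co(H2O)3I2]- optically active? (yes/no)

no

In a trigonal bipyramid the two axial positions differ from the three equatorial ones.
There are 3 geometric isomers: I both equatorial; I one axial, one equatorial; I both axial.
Each arrangement has an internal mirror plane or centre of symmetry, so none is chiral.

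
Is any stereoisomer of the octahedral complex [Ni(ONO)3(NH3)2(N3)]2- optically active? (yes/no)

The six octahedral sites form three mutually perpendicular trans pairs.
Working through the distinct placements yields 3 geometric isomers: ONO mer, NH3 cis; ONO mer, NH3 trans; ONO fac, NH3 cis.
Each arrangement has an internal mirror plane or centre of symmetry, so none is chiral.

no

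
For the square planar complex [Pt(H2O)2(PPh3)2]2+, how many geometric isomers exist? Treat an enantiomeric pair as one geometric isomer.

2

In a square planar complex each vertex has one trans partner and two cis neighbours.
The distinct arrangements are (2 in all): H2O cis; H2O trans.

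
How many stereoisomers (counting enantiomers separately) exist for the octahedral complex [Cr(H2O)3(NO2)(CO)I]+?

5

In an octahedral complex each vertex has one trans partner and four cis neighbours.
There are 4 geometric isomers: H2O mer (3 arrangements); H2O fac (chiral).
One of these lacks any improper symmetry element and so occurs as an enantiomeric pair, giving 4 + 1 = 5 stereoisomers in total.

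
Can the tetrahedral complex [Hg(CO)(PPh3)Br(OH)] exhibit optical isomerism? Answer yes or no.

yes

All four vertices of a tetrahedron are equivalent and mutually adjacent, so cis/trans isomerism cannot arise.
Only one geometric arrangement is possible; it has no improper symmetry element, so it exists as a pair of enantiomers (2 stereoisomers).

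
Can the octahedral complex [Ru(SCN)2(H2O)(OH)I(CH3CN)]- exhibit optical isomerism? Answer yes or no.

An octahedron has six vertices in three trans pairs; every non-trans pair is cis.
Exhaustive case analysis gives 9 geometric isomers.
Of these, 6 lack any improper symmetry element and so occur as enantiomeric pairs, giving 9 + 6 = 15 stereoisomers in total.

yes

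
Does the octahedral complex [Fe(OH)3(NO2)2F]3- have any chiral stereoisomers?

In an octahedral complex each vertex has one trans partner and four cis neighbours.
Systematic placement gives 3 geometric isomers: OH mer, NO2 cis; OH mer, NO2 trans; OH fac, NO2 cis.
Each arrangement has an internal mirror plane or centre of symmetry, so none is chiral.

no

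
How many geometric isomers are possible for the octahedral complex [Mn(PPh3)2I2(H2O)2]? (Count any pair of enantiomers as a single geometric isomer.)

An octahedron has six vertices in three trans pairs; every non-trans pair is cis.
The distinct arrangements are (5 in all): PPh3 trans, I trans, H2O trans; PPh3 cis, I cis, H2O trans; PPh3 trans, I cis, H2O cis; PPh3 cis, I cis, H2O cis (chiral); PPh3 cis, I trans, H2O cis.

5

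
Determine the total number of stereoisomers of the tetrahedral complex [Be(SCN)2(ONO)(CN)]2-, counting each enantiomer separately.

1

In a tetrahedral complex all four positions are equivalent and every pair of ligands is adjacent — there is no cis/trans distinction.
Only one geometric arrangement is possible.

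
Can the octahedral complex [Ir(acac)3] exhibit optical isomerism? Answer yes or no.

yes

An octahedron has six vertices in three trans pairs; every non-trans pair is cis.
Each acac is bidentate and must span two cis positions.
Only one geometric arrangement is possible; it has no improper symmetry element, so it exists as a pair of enantiomers (2 stereoisomers).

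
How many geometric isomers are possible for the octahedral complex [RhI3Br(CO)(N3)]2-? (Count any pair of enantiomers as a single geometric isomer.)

The six octahedral sites form three mutually perpendicular trans pairs.
The distinct arrangements are (4 in all): I mer (3 arrangements); I fac (chiral).

4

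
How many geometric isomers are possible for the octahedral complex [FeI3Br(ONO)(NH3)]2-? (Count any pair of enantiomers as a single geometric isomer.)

4

The distinct arrangements are (4 in all): I mer (3 arrangements); I fac (chiral).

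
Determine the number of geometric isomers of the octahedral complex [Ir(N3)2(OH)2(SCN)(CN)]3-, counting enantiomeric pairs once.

An octahedron has six vertices in three trans pairs; every non-trans pair is cis.
The distinct arrangements are (6 in all): N3 cis, OH cis (3 arrangements, 2 chiral); N3 cis, OH trans; N3 trans, OH cis; N3 trans, OH trans.

6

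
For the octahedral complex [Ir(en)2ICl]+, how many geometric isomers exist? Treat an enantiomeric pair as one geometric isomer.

The six octahedral sites form three mutually perpendicular trans pairs.
Each en is bidentate and must span two cis positions.
There are 2 geometric isomers: I and Cl mutually trans; I and Cl mutually cis (chiral).

2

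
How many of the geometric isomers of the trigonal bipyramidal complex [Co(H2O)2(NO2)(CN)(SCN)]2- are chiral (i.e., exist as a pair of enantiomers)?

In a trigonal bipyramid the two axial positions differ from the three equatorial ones.
Systematic enumeration (placing each ligand type in turn and discarding arrangements equivalent by rotation or reflection) gives 7 geometric isomers.
Of these, 3 lack any improper symmetry element and so occur as enantiomeric pairs, giving 7 + 3 = 10 stereoisomers in total.

3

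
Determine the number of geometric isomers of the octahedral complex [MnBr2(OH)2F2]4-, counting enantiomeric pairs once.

5

The distinct arrangements are (5 in all): Br trans, OH trans, F trans; Br trans, OH cis, F cis; Br cis, OH trans, F cis; Br cis, OH cis, F cis (chiral); Br cis, OH cis, F trans.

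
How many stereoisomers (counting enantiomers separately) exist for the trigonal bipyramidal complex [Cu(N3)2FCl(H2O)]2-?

A trigonal bipyramid has two axial and three equatorial sites, which are chemically inequivalent.
Placing the ligands in turn and identifying arrangements related by rotation or reflection leaves 7 distinct geometric isomers.
Of these, 3 lack any improper symmetry element and so occur as enantiomeric pairs, giving 7 + 3 = 10 stereoisomers in total.

10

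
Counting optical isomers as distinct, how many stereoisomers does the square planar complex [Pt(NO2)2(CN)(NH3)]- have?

The distinct arrangements are (2 in all): NO2 cis; NO2 trans.
Each arrangement has an internal mirror plane or centre of symmetry, so none is chiral.

2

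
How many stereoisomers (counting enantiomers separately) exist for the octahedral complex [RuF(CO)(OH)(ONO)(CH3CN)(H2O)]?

In an octahedral complex each vertex has one trans partner and four cis neighbours.
Systematic enumeration (placing each ligand type in turn and discarding arrangements equivalent by rotation or reflection) gives 15 geometric isomers.
Of these, 15 lack any improper symmetry element and so occur as enantiomeric pairs, giving 15 + 15 = 30 stereoisomers in total.

30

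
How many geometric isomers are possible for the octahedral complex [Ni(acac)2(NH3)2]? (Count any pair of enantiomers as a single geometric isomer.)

The six octahedral sites form three mutually perpendicular trans pairs.
Each acac is bidentate and must span two cis positions.
The distinct arrangements are (2 in all): NH3 trans; NH3 cis (chiral).

2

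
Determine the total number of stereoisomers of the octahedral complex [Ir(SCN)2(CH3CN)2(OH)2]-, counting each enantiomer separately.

6

Working through the distinct placements yields 5 geometric isomers: SCN trans, CH3CN trans, OH trans; SCN cis, CH3CN trans, OH cis; SCN trans, CH3CN cis, OH cis; SCN cis, CH3CN cis, OH cis (chiral); SCN cis, CH3CN cis, OH trans.
One of these lacks any improper symmetry element and so occurs as an enantiomeric pair, giving 5 + 1 = 6 stereoisomers in total.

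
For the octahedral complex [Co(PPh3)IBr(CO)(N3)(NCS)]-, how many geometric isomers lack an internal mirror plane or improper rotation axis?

15

In an octahedral complex each vertex has one trans partner and four cis neighbours.
Systematic enumeration (placing each ligand type in turn and discarding arrangements equivalent by rotation or reflection) gives 15 geometric isomers.
Of these, 15 lack any improper symmetry element and so occur as enantiomeric pairs, giving 15 + 15 = 30 stereoisomers in total.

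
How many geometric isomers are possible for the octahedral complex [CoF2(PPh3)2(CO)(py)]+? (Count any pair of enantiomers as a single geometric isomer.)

6

In an octahedral complex each vertex has one trans partner and four cis neighbours.
Systematic placement gives 6 geometric isomers: F cis, PPh3 cis (3 arrangements, 2 chiral); F cis, PPh3 trans; F trans, PPh3 cis; F trans, PPh3 trans.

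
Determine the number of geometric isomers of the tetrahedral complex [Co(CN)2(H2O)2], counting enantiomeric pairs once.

1

All four vertices of a tetrahedron are equivalent and mutually adjacent, so cis/trans isomerism cannot arise.
Only one geometric arrangement is possible.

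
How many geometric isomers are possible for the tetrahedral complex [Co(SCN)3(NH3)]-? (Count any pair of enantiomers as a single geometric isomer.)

Only one geometric arrangement is possible.

1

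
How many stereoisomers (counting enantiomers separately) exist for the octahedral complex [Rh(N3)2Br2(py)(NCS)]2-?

The distinct arrangements are (6 in all): N3 trans, Br trans; N3 cis, Br trans; N3 cis, Br cis (3 arrangements, 2 chiral); N3 trans, Br cis.
Of these, 2 lack any improper symmetry element and so occur as enantiomeric pairs, giving 6 + 2 = 8 stereoisomers in total.

8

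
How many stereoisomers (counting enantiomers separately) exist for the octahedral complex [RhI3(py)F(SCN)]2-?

5

The six octahedral sites form three mutually perpendicular trans pairs.
There are 4 geometric isomers: I mer (3 arrangements); I fac (chiral).
One of these lacks any improper symmetry element and so occurs as an enantiomeric pair, giving 4 + 1 = 5 stereoisomers in total.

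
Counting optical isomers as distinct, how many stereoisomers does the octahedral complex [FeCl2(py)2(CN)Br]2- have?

8

In an octahedral complex each vertex has one trans partner and four cis neighbours.
There are 6 geometric isomers: Cl trans, py trans; Cl cis, py cis (3 arrangements, 2 chiral); Cl cis, py trans; Cl trans, py cis.
Of these, 2 lack any improper symmetry element and so occur as enantiomeric pairs, giving 6 + 2 = 8 stereoisomers in total.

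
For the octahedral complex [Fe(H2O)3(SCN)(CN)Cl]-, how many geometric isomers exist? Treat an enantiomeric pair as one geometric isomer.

4

An octahedron has six vertices in three trans pairs; every non-trans pair is cis.
There are 4 geometric isomers: H2O mer (3 arrangements); H2O fac (chiral).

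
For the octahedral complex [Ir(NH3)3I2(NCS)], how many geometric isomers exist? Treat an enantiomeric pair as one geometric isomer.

An octahedron has six vertices in three trans pairs; every non-trans pair is cis.
Working through the distinct placements yields 3 geometric isomers: NH3 mer, I trans; NH3 mer, I cis; NH3 fac, I cis.

3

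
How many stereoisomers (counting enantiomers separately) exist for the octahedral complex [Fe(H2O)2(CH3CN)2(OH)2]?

In an octahedral complex each vertex has one trans partner and four cis neighbours.
The distinct arrangements are (5 in all): H2O trans, CH3CN trans, OH trans; H2O cis, CH3CN trans, OH cis; H2O cis, CH3CN cis, OH trans; H2O cis, CH3CN cis, OH cis (chiral); H2O trans, CH3CN cis, OH cis.
One of these lacks any improper symmetry element and so occurs as an enantiomeric pair, giving 5 + 1 = 6 stereoisomers in total.

6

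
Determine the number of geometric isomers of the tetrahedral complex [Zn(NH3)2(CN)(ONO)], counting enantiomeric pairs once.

In a tetrahedral complex all four positions are equivalent and every pair of ligands is adjacent — there is no cis/trans distinction.
Only one geometric arrangement is possible.

1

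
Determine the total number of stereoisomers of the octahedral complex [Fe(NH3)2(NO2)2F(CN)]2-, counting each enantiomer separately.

The distinct arrangements are (6 in all): NH3 trans, NO2 trans; NH3 cis, NO2 cis (3 arrangements, 2 chiral); NH3 cis, NO2 trans; NH3 trans, NO2 cis.
Of these, 2 lack any improper symmetry element and so occur as enantiomeric pairs, giving 6 + 2 = 8 stereoisomers in total.

8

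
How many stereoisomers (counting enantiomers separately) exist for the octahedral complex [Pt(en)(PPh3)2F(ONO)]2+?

6

An octahedron has six vertices in three trans pairs; every non-trans pair is cis.
Each en is bidentate and must span two cis positions.
There are 4 geometric isomers: PPh3 cis (3 arrangements, 2 chiral); PPh3 trans.
Of these, 2 lack any improper symmetry element and so occur as enantiomeric pairs, giving 4 + 2 = 6 stereoisomers in total.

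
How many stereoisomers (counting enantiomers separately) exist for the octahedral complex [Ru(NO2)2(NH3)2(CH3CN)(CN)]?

8

An octahedron has six vertices in three trans pairs; every non-trans pair is cis.
The distinct arrangements are (6 in all): NO2 trans, NH3 trans; NO2 cis, NH3 cis (3 arrangements, 2 chiral); NO2 trans, NH3 cis; NO2 cis, NH3 trans.
Of these, 2 lack any improper symmetry element and so occur as enantiomeric pairs, giving 6 + 2 = 8 stereoisomers in total.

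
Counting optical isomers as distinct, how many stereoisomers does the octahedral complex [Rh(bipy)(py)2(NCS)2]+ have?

An octahedron has six vertices in three trans pairs; every non-trans pair is cis.
Each bipy is bidentate and must span two cis positions.
The distinct arrangements are (3 in all): py cis, NCS trans; py trans, NCS cis; py cis, NCS cis (chiral).
One of these lacks any improper symmetry element and so occurs as an enantiomeric pair, giving 3 + 1 = 4 stereoisomers in total.

4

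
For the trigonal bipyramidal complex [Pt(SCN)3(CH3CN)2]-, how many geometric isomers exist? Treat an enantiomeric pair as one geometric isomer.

In a trigonal bipyramid the two axial positions differ from the three equatorial ones.
Working through the distinct placements yields 3 geometric isomers: CH3CN both axial; CH3CN one axial, one equatorial; CH3CN both equatorial.

3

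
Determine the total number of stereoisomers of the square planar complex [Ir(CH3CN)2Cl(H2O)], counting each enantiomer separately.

2

A square has two trans pairs of vertices; adjacent vertices are cis.
Systematic placement gives 2 geometric isomers: CH3CN cis; CH3CN trans.
Each arrangement has an internal mirror plane or centre of symmetry, so none is chiral.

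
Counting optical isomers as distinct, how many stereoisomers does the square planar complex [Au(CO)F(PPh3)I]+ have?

3

A square has two trans pairs of vertices; adjacent vertices are cis.
Systematic placement gives 3 geometric isomers: (CO/I trans, F/PPh3 trans); (CO/PPh3 trans, F/I trans); (CO/F trans, I/PPh3 trans).
Each arrangement has an internal mirror plane or centre of symmetry, so none is chiral.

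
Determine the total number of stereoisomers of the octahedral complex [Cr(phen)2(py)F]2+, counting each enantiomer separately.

3

An octahedron has six vertices in three trans pairs; every non-trans pair is cis.
Each phen is bidentate and must span two cis positions.
The distinct arrangements are (2 in all): py and F mutually cis (chiral); py and F mutually trans.
One of these lacks any improper symmetry element and so occurs as an enantiomeric pair, giving 2 + 1 = 3 stereoisomers in total.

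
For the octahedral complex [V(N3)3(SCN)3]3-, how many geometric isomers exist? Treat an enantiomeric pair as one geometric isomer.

2

In an octahedral complex each vertex has one trans partner and four cis neighbours.
Working through the distinct placements yields 2 geometric isomers: N3 mer; N3 fac.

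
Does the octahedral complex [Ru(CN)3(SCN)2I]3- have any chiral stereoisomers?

no

The six octahedral sites form three mutually perpendicular trans pairs.
The distinct arrangements are (3 in all): CN mer, SCN trans; CN mer, SCN cis; CN fac, SCN cis.
Each arrangement has an internal mirror plane or centre of symmetry, so none is chiral.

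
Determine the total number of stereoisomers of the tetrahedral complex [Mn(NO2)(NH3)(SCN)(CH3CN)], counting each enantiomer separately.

All four vertices of a tetrahedron are equivalent and mutually adjacent, so cis/trans isomerism cannot arise.
Only one geometric arrangement is possible; it has no improper symmetry element, so it exists as a pair of enantiomers (2 stereoisomers).

2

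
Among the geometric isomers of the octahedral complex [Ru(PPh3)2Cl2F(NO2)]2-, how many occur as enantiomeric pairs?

Systematic placement gives 6 geometric isomers: PPh3 trans, Cl trans; PPh3 cis, Cl trans; PPh3 trans, Cl cis; PPh3 cis, Cl cis (3 arrangements, 2 chiral).
Of these, 2 lack any improper symmetry element and so occur as enantiomeric pairs, giving 6 + 2 = 8 stereoisomers in total.

2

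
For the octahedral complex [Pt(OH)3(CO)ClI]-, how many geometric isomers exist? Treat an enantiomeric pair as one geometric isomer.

An octahedron has six vertices in three trans pairs; every non-trans pair is cis.
There are 4 geometric isomers: OH mer (3 arrangements); OH fac (chiral).

4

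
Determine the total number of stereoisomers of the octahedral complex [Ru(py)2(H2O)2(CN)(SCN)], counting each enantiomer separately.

8

An octahedron has six vertices in three trans pairs; every non-trans pair is cis.
The distinct arrangements are (6 in all): py trans, H2O cis; py cis, H2O cis (3 arrangements, 2 chiral); py trans, H2O trans; py cis, H2O trans.
Of these, 2 lack any improper symmetry element and so occur as enantiomeric pairs, giving 6 + 2 = 8 stereoisomers in total.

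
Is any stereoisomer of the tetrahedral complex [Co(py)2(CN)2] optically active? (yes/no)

All four vertices of a tetrahedron are equivalent and mutually adjacent, so cis/trans isomerism cannot arise.
Only one geometric arrangement is possible.

no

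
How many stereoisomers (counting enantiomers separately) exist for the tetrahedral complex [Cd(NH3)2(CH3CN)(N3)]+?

1

In a tetrahedral complex all four positions are equivalent and every pair of ligands is adjacent — there is no cis/trans distinction.
Only one geometric arrangement is possible.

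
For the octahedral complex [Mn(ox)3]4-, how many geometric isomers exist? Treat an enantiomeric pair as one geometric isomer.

1

Each ox is bidentate and must span two cis positions.
Only one geometric arrangement is possible; it has no improper symmetry element, so it exists as a pair of enantiomers (2 stereoisomers).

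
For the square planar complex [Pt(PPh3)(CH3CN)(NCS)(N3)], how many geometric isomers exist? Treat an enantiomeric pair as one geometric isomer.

3

In a square planar complex each vertex has one trans partner and two cis neighbours.
Working through the distinct placements yields 3 geometric isomers: (CH3CN/NCS trans, N3/PPh3 trans); (CH3CN/PPh3 trans, N3/NCS trans); (CH3CN/N3 trans, NCS/PPh3 trans).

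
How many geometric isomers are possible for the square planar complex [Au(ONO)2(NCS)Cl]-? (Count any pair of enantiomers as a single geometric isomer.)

A square has two trans pairs of vertices; adjacent vertices are cis.
There are 2 geometric isomers: ONO cis; ONO trans.

2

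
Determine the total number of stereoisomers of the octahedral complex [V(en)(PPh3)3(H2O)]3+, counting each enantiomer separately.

2

An octahedron has six vertices in three trans pairs; every non-trans pair is cis.
Each en is bidentate and must span two cis positions.
The distinct arrangements are (2 in all): PPh3 fac; PPh3 mer.
Each arrangement has an internal mirror plane or centre of symmetry, so none is chiral.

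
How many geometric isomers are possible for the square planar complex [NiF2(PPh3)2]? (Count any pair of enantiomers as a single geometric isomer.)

In a square planar complex each vertex has one trans partner and two cis neighbours.
Working through the distinct placements yields 2 geometric isomers: F cis; F trans.

2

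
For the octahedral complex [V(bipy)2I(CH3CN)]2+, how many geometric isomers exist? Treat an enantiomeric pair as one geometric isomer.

2

An octahedron has six vertices in three trans pairs; every non-trans pair is cis.
Each bipy is bidentate and must span two cis positions.
There are 2 geometric isomers: I and CH3CN mutually trans; I and CH3CN mutually cis (chiral).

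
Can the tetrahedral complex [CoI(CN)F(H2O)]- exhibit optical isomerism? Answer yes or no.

All four vertices of a tetrahedron are equivalent and mutually adjacent, so cis/trans isomerism cannot arise.
Only one geometric arrangement is possible; it has no improper symmetry element, so it exists as a pair of enantiomers (2 stereoisomers).

yes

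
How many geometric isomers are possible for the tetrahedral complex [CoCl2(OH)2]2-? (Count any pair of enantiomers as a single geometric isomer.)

All four vertices of a tetrahedron are equivalent and mutually adjacent, so cis/trans isomerism cannot arise.
Only one geometric arrangement is possible.

1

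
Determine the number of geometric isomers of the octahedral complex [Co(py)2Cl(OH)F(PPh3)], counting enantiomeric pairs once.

The six octahedral sites form three mutually perpendicular trans pairs.
Placing the ligands in turn and identifying arrangements related by rotation or reflection leaves 9 distinct geometric isomers.

9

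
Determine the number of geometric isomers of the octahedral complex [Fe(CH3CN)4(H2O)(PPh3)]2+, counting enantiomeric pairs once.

2

In an octahedral complex each vertex has one trans partner and four cis neighbours.
Working through the distinct placements yields 2 geometric isomers: H2O and PPh3 mutually trans; H2O and PPh3 mutually cis.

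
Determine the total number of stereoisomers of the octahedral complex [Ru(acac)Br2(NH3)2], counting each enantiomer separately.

4

The six octahedral sites form three mutually perpendicular trans pairs.
Each acac is bidentate and must span two cis positions.
Systematic placement gives 3 geometric isomers: Br trans, NH3 cis; Br cis, NH3 cis (chiral); Br cis, NH3 trans.
One of these lacks any improper symmetry element and so occurs as an enantiomeric pair, giving 3 + 1 = 4 stereoisomers in total.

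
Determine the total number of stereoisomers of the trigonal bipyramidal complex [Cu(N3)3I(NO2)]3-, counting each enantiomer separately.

A trigonal bipyramid has two axial and three equatorial sites, which are chemically inequivalent.
Working through the distinct placements yields 4 geometric isomers: I axial, NO2 equatorial; I axial, NO2 axial; I equatorial, NO2 equatorial; I equatorial, NO2 axial.
Each arrangement has an internal mirror plane or centre of symmetry, so none is chiral.

4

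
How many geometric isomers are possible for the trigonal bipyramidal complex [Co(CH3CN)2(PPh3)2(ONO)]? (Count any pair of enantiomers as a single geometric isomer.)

A trigonal bipyramid has two axial and three equatorial sites, which are chemically inequivalent.
Exhaustive case analysis gives 5 geometric isomers.

5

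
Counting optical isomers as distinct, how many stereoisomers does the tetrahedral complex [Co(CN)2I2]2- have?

Only one geometric arrangement is possible.

1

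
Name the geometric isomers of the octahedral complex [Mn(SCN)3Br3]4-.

fac and mer

An octahedron has six vertices in three trans pairs; every non-trans pair is cis.
Working through the distinct placements yields 2 geometric isomers: SCN mer; SCN fac.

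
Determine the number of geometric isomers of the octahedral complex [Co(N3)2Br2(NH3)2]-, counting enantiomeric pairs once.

The six octahedral sites form three mutually perpendicular trans pairs.
Working through the distinct placements yields 5 geometric isomers: N3 trans, Br trans, NH3 trans; N3 cis, Br trans, NH3 cis; N3 cis, Br cis, NH3 trans; N3 cis, Br cis, NH3 cis (chiral); N3 trans, Br cis, NH3 cis.

5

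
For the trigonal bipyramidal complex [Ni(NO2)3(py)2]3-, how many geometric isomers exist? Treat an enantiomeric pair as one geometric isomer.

3

A trigonal bipyramid has two axial and three equatorial sites, which are chemically inequivalent.
Systematic placement gives 3 geometric isomers: py both equatorial; py one axial, one equatorial; py both axial.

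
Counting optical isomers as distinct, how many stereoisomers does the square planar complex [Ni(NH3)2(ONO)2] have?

2

A square has two trans pairs of vertices; adjacent vertices are cis.
Systematic placement gives 2 geometric isomers: NH3 cis; NH3 trans.
Each arrangement has an internal mirror plane or centre of symmetry, so none is chiral.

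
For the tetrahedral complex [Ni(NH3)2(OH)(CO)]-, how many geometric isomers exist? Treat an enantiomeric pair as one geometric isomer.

1

In a tetrahedral complex all four positions are equivalent and every pair of ligands is adjacent — there is no cis/trans distinction.
Only one geometric arrangement is possible.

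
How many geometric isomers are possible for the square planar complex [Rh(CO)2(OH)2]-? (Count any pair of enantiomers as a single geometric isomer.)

2

In a square planar complex each vertex has one trans partner and two cis neighbours.
Systematic placement gives 2 geometric isomers: CO cis; CO trans.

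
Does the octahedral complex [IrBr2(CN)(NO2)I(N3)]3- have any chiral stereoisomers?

Placing the ligands in turn and identifying arrangements related by rotation or reflection leaves 9 distinct geometric isomers.
Of these, 6 lack any improper symmetry element and so occur as enantiomeric pairs, giving 9 + 6 = 15 stereoisomers in total.

yes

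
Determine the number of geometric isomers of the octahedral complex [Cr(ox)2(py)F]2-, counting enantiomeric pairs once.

Each ox is bidentate and must span two cis positions.
Systematic placement gives 2 geometric isomers: py and F mutually cis (chiral); py and F mutually trans.

2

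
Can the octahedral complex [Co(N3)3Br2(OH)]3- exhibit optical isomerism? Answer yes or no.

Working through the distinct placements yields 3 geometric isomers: N3 mer, Br trans; N3 fac, Br cis; N3 mer, Br cis.
Each arrangement has an internal mirror plane or centre of symmetry, so none is chiral.

no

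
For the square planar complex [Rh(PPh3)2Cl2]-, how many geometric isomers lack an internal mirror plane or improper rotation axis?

Systematic placement gives 2 geometric isomers: PPh3 cis; PPh3 trans.
Each arrangement has an internal mirror plane or centre of symmetry, so none is chiral.

0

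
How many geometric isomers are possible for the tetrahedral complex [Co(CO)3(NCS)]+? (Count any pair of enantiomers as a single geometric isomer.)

1

Only one geometric arrangement is possible.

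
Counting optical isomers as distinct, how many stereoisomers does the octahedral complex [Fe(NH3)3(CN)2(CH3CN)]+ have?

In an octahedral complex each vertex has one trans partner and four cis neighbours.
The distinct arrangements are (3 in all): NH3 mer, CN cis; NH3 mer, CN trans; NH3 fac, CN cis.
Each arrangement has an internal mirror plane or centre of symmetry, so none is chiral.

3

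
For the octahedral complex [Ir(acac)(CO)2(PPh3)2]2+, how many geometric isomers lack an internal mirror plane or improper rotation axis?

1

Each acac is bidentate and must span two cis positions.
There are 3 geometric isomers: CO trans, PPh3 cis; CO cis, PPh3 cis (chiral); CO cis, PPh3 trans.
One of these lacks any improper symmetry element and so occurs as an enantiomeric pair, giving 3 + 1 = 4 stereoisomers in total.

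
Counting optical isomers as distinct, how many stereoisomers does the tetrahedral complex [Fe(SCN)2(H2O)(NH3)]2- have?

1

Only one geometric arrangement is possible.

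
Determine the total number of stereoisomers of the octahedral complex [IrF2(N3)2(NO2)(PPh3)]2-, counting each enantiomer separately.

The six octahedral sites form three mutually perpendicular trans pairs.
Working through the distinct placements yields 6 geometric isomers: F trans, N3 trans; F trans, N3 cis; F cis, N3 cis (3 arrangements, 2 chiral); F cis, N3 trans.
Of these, 2 lack any improper symmetry element and so occur as enantiomeric pairs, giving 6 + 2 = 8 stereoisomers in total.

8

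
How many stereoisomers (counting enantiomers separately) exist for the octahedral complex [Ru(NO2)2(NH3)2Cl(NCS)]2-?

8

In an octahedral complex each vertex has one trans partner and four cis neighbours.
Systematic placement gives 6 geometric isomers: NO2 trans, NH3 trans; NO2 cis, NH3 cis (3 arrangements, 2 chiral); NO2 trans, NH3 cis; NO2 cis, NH3 trans.
Of these, 2 lack any improper symmetry element and so occur as enantiomeric pairs, giving 6 + 2 = 8 stereoisomers in total.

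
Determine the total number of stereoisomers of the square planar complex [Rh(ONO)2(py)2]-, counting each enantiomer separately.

2

In a square planar complex each vertex has one trans partner and two cis neighbours.
Systematic placement gives 2 geometric isomers: ONO cis; ONO trans.
Each arrangement has an internal mirror plane or centre of symmetry, so none is chiral.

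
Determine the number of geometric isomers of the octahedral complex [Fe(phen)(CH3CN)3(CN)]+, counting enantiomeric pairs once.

2

Each phen is bidentate and must span two cis positions.
Systematic placement gives 2 geometric isomers: CH3CN mer; CH3CN fac.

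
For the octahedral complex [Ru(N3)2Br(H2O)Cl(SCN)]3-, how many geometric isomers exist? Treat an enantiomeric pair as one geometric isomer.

The six octahedral sites form three mutually perpendicular trans pairs.
Exhaustive case analysis gives 9 geometric isomers.

9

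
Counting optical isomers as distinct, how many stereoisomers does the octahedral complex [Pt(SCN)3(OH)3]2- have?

2

Working through the distinct placements yields 2 geometric isomers: SCN mer; SCN fac.
Each arrangement has an internal mirror plane or centre of symmetry, so none is chiral.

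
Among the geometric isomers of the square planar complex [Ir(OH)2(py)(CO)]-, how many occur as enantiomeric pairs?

Working through the distinct placements yields 2 geometric isomers: OH cis; OH trans.
Each arrangement has an internal mirror plane or centre of symmetry, so none is chiral.

0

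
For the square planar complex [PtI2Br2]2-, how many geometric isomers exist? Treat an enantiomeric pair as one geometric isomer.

2

In a square planar complex each vertex has one trans partner and two cis neighbours.
The distinct arrangements are (2 in all): I cis; I trans.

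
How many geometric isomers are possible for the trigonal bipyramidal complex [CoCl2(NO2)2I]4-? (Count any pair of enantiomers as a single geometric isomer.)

In a trigonal bipyramid the two axial positions differ from the three equatorial ones.
Exhaustive case analysis gives 5 geometric isomers.

5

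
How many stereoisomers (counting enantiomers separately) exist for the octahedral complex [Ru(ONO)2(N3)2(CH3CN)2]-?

The six octahedral sites form three mutually perpendicular trans pairs.
Systematic placement gives 5 geometric isomers: ONO trans, N3 trans, CH3CN trans; ONO cis, N3 cis, CH3CN trans; ONO trans, N3 cis, CH3CN cis; ONO cis, N3 cis, CH3CN cis (chiral); ONO cis, N3 trans, CH3CN cis.
One of these lacks any improper symmetry element and so occurs as an enantiomeric pair, giving 5 + 1 = 6 stereoisomers in total.

6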